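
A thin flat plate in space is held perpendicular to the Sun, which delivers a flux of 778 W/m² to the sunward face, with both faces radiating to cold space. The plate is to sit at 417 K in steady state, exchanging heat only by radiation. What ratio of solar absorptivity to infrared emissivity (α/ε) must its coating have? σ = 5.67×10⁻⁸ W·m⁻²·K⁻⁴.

α/ε ≈ 4.41

Balance: αS·A = εσ·2A·T⁴ ⇒ α/ε = 2σT⁴/S.
α/ε = 2·5.67×10⁻⁸·(417)⁴/778 = 2·5.67×10⁻⁸·3.024×10¹⁰/778.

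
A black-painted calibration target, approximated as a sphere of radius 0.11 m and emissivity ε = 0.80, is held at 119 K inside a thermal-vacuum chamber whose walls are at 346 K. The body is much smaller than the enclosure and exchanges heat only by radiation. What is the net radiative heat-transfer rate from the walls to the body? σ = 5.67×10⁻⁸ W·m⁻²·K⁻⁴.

P_net ≈ 97.5 W

For a small grey body in a large enclosure: P_net = εσA(T_body⁴ − T_wall⁴).
A = 4πr² = 0.1521 m²; T_body⁴ − T_wall⁴ = 2.005×10⁸ − 1.433×10¹⁰ = -1.413×10¹⁰ K⁴.
|P_net| = 0.80·5.67×10⁻⁸·0.1521·1.413×10¹⁰.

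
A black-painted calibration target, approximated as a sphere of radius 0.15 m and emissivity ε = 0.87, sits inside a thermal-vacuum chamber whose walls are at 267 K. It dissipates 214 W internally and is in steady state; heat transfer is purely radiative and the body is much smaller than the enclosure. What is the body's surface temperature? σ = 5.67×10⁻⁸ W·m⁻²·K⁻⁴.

T ≈ 378 K

For a small grey body in a large enclosure, net radiated power = εσA(T⁴ − T_w⁴).
Steady state: P = εσA(T⁴ − T_w⁴) with A = 4πr² = 0.2827 m².
T⁴ = P/(εσA) + T_w⁴ = 214/(0.87·5.67×10⁻⁸·0.2827) + (267)⁴
    = 1.534×10¹⁰ + 5.082×10⁹ = 2.043×10¹⁰ K⁴.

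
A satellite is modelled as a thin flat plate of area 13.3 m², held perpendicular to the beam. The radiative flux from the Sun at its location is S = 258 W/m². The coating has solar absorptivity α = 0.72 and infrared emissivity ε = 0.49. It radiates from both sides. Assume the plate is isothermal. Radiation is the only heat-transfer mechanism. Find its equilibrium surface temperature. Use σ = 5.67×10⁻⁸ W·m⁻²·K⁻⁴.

At equilibrium, absorbed power = emitted power.
Absorbing cross-section = A = 13.30 m²; emitting surface = 2A = 26.60 m² (ratio 2).
αS·A_cross = εσ·A_surf·T⁴  ⇒  T⁴ = αS/(ε·2σ).
T⁴ = 0.720·258/(0.49·2·5.67×10⁻⁸) = 3.343×10⁹ K⁴.
T = (3.343×10⁹)^(1/4).

T ≈ 240 K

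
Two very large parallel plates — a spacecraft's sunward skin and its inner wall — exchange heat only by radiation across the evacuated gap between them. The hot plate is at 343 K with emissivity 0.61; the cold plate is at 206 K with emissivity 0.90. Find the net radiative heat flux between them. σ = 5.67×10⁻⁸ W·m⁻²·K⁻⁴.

For two infinite grey parallel plates, q = σ(T₁⁴ − T₂⁴)/(1/ε₁ + 1/ε₂ − 1).
T₁⁴ − T₂⁴ = 1.384×10¹⁰ − 1.801×10⁹ = 1.204×10¹⁰ K⁴.
1/ε₁ + 1/ε₂ − 1 = 1.639 + 1.111 − 1 = 1.750.
q = 5.67×10⁻⁸ × 1.204×10¹⁰ / 1.750.

q ≈ 390 W/m²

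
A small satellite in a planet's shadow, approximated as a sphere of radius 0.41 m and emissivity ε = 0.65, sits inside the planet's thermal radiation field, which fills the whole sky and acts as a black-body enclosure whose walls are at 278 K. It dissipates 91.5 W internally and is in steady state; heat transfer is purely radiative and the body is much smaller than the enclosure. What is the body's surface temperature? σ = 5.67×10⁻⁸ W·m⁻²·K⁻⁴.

T ≈ 291 K

For a small grey body in a large enclosure, net radiated power = εσA(T⁴ − T_w⁴).
Steady state: P = εσA(T⁴ − T_w⁴) with A = 4πr² = 2.112 m².
T⁴ = P/(εσA) + T_w⁴ = 91.5/(0.65·5.67×10⁻⁸·2.112) + (278)⁴
    = 1.175×10⁹ + 5.973×10⁹ = 7.148×10⁹ K⁴.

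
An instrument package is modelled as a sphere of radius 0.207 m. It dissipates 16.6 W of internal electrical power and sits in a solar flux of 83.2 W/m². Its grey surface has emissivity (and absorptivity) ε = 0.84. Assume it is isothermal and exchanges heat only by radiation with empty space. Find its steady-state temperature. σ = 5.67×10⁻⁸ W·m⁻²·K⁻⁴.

T ≈ 178 K

At steady state, absorbed solar power + internal power = radiated power.
Absorbed: α·S·A_cross = 0.84·83.2·0.1346 = 9.408 W (cross-section πr²).
Total input = 9.408 + 16.6 = 26.01 W.
Radiated: εσ·A_surf·T⁴ with A_surf = 4πr² = 0.5385 m².
T⁴ = 26.01/(0.84·5.67×10⁻⁸·0.5385) = 1.014×10⁹ K⁴.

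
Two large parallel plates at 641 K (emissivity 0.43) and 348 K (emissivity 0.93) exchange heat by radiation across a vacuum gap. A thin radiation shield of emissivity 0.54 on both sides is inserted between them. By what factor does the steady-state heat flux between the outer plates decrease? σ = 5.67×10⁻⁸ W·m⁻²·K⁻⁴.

Without shield: q₀ = σΔ(T⁴)/(1/ε₁+1/ε₂−1) with denominator 2.401.
With shield the two gaps are in series; the resistances add: (1/ε₁+1/ε_s−1)+(1/ε_s+1/ε₂−1) = 3.177+1.927 = 5.105.
Heat-flux ratio q₀/q = 5.105/2.401.

factor ≈ 2.13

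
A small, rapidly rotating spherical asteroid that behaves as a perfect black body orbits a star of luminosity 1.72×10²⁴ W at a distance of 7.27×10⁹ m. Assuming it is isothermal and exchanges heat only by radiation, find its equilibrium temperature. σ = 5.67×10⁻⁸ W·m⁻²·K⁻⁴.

T ≈ 327 K

First find the stellar flux at distance d: S = L/(4πd²) = 1.72×10²⁴/(4π·(7.27×10⁹)²) = 2590 W/m².
For an isothermal sphere, absorbed (1−a)S·πr² = emitted σ·4πr²·T⁴, so T⁴ = (1−a)S/(4σ).
T⁴ = 1.00·2590/(4·5.67×10⁻⁸) = 1.142×10¹⁰ K⁴.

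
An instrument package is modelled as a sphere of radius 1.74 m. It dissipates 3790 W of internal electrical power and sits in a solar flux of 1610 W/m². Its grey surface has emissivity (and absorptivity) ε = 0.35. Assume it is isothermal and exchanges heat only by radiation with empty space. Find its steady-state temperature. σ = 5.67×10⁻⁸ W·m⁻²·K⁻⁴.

T ≈ 332 K

At steady state, absorbed solar power + internal power = radiated power.
Absorbed: α·S·A_cross = 0.35·1610·9.511 = 5360 W (cross-section πr²).
Total input = 5360 + 3790 = 9150 W.
Radiated: εσ·A_surf·T⁴ with A_surf = 4πr² = 38.05 m².
T⁴ = 9150/(0.35·5.67×10⁻⁸·38.05) = 1.212×10¹⁰ K⁴.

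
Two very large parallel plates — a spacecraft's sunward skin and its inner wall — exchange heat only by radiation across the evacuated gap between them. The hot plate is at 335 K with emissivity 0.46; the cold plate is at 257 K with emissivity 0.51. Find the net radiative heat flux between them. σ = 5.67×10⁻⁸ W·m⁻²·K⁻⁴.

For two infinite grey parallel plates, q = σ(T₁⁴ − T₂⁴)/(1/ε₁ + 1/ε₂ − 1).
T₁⁴ − T₂⁴ = 1.259×10¹⁰ − 4.362×10⁹ = 8.232×10⁹ K⁴.
1/ε₁ + 1/ε₂ − 1 = 2.174 + 1.961 − 1 = 3.135.
q = 5.67×10⁻⁸ × 8.232×10⁹ / 3.135.

q ≈ 149 W/m²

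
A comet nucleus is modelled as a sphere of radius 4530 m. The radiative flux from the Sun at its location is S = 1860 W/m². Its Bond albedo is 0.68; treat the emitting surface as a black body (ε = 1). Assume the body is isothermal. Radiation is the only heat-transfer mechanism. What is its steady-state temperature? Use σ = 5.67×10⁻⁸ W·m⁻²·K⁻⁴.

At equilibrium, absorbed power = emitted power.
Absorbing cross-section = πr² = 6.447×10⁷ m²; emitting surface = 4πr² = 2.579×10⁸ m² (ratio 4).
(1−a)S·A_cross = εσ·A_surf·T⁴  ⇒  T⁴ = (1−a)S/(4σ).
T⁴ = 0.320·1860/(4·5.67×10⁻⁸) = 2.624×10⁹ K⁴.
T = (2.624×10⁹)^(1/4).

T ≈ 226 K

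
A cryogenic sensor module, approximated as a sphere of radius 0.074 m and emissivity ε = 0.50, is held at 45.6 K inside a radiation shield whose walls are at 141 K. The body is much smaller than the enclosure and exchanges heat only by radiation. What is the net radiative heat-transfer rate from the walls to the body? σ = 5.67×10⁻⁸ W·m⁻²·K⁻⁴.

For a small grey body in a large enclosure: P_net = εσA(T_body⁴ − T_wall⁴).
A = 4πr² = 0.06881 m²; T_body⁴ − T_wall⁴ = 4.324×10⁶ − 3.953×10⁸ = -3.909×10⁸ K⁴.
|P_net| = 0.50·5.67×10⁻⁸·0.06881·3.909×10⁸.

P_net ≈ 0.763 W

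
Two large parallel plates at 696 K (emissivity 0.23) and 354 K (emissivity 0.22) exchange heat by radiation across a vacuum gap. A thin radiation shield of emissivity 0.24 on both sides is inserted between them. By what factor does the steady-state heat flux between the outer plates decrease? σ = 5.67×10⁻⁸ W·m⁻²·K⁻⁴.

Without shield: q₀ = σΔ(T⁴)/(1/ε₁+1/ε₂−1) with denominator 7.893.
With shield the two gaps are in series; the resistances add: (1/ε₁+1/ε_s−1)+(1/ε_s+1/ε₂−1) = 7.514+7.712 = 15.23.
Heat-flux ratio q₀/q = 15.23/7.893.

factor ≈ 1.93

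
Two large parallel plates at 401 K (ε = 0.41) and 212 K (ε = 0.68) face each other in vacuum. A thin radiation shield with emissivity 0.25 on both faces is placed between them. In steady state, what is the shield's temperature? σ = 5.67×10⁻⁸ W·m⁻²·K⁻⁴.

T_s ≈ 336 K

In steady state the net flux on the hot side equals that on the cold side.
σ(T₁⁴−T_s⁴)/D₁ = σ(T_s⁴−T₂⁴)/D₂, with D₁ = 1/ε₁+1/ε_s−1 = 5.439, D₂ = 1/ε_s+1/ε₂−1 = 4.471.
Solve for T_s⁴: T_s⁴ = (D₂·T₁⁴ + D₁·T₂⁴)/(D₁+D₂) = 1.277×10¹⁰ K⁴.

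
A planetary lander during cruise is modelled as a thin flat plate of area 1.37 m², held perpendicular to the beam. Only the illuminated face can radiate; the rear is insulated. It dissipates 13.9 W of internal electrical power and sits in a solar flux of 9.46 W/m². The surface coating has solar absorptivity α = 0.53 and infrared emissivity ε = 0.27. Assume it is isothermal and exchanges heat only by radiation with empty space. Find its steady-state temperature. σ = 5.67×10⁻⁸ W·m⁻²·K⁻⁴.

T ≈ 177 K

At steady state, absorbed solar power + internal power = radiated power.
Absorbed: α·S·A_cross = 0.53·9.46·1.370 = 6.869 W (cross-section A).
Total input = 6.869 + 13.9 = 20.77 W.
Radiated: εσ·A_surf·T⁴ with A_surf = A = 1.370 m².
T⁴ = 20.77/(0.27·5.67×10⁻⁸·1.370) = 9.903×10⁸ K⁴.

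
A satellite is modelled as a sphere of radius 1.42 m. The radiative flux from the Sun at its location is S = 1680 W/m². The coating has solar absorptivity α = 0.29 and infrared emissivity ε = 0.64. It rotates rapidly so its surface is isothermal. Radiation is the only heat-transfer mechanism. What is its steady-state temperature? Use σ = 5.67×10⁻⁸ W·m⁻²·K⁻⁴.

T ≈ 241 K

At equilibrium, absorbed power = emitted power.
Absorbing cross-section = πr² = 6.335 m²; emitting surface = 4πr² = 25.34 m² (ratio 4).
αS·A_cross = εσ·A_surf·T⁴  ⇒  T⁴ = αS/(ε·4σ).
T⁴ = 0.290·1680/(0.64·4·5.67×10⁻⁸) = 3.356×10⁹ K⁴.
T = (3.356×10⁹)^(1/4).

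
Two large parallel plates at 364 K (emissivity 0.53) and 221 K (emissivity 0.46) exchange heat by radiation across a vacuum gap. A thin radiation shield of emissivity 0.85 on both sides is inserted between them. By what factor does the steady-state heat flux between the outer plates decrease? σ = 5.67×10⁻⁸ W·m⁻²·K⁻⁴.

Without shield: q₀ = σΔ(T⁴)/(1/ε₁+1/ε₂−1) with denominator 3.061.
With shield the two gaps are in series; the resistances add: (1/ε₁+1/ε_s−1)+(1/ε_s+1/ε₂−1) = 2.063+2.350 = 4.414.
Heat-flux ratio q₀/q = 4.414/3.061.

factor ≈ 1.44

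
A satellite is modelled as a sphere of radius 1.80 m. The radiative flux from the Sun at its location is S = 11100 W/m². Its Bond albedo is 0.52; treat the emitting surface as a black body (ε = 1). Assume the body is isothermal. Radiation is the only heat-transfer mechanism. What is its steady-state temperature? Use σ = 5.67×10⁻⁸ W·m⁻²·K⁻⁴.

T ≈ 391 K

At equilibrium, absorbed power = emitted power.
Absorbing cross-section = πr² = 10.18 m²; emitting surface = 4πr² = 40.72 m² (ratio 4).
(1−a)S·A_cross = εσ·A_surf·T⁴  ⇒  T⁴ = (1−a)S/(4σ).
T⁴ = 0.480·11100/(4·5.67×10⁻⁸) = 2.349×10¹⁰ K⁴.
T = (2.349×10¹⁰)^(1/4).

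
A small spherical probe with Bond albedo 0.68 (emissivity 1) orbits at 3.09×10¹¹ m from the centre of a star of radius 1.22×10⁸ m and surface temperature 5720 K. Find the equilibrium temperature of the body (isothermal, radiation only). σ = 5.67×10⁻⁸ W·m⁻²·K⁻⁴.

T ≈ 60.4 K

The star's surface emits σT_*⁴; at distance d the flux is S = σT_*⁴(R_*/d)².
S = 5.67×10⁻⁸·(5720)⁴·(1.22×10⁸/3.09×10¹¹)² = 9.462 W/m².
For an isothermal sphere T⁴ = (1−a)S/(4σ) = 1.335×10⁷ K⁴.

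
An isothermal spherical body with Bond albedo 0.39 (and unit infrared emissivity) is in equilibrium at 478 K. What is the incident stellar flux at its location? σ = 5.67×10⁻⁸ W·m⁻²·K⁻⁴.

S ≈ 19400 W/m²

(1−a)S·πr² = σ·4πr²·T⁴ ⇒ S = 4σT⁴/(1−a).
S = 4·5.67×10⁻⁸·5.220×10¹⁰/0.610.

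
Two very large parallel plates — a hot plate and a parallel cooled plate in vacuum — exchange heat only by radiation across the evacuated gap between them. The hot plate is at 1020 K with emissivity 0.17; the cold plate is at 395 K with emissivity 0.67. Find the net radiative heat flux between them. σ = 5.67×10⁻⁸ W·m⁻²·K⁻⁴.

q ≈ 9410 W/m²

For two infinite grey parallel plates, q = σ(T₁⁴ − T₂⁴)/(1/ε₁ + 1/ε₂ − 1).
T₁⁴ − T₂⁴ = 1.082×10¹² − 2.434×10¹⁰ = 1.058×10¹² K⁴.
1/ε₁ + 1/ε₂ − 1 = 5.882 + 1.493 − 1 = 6.375.
q = 5.67×10⁻⁸ × 1.058×10¹² / 6.375.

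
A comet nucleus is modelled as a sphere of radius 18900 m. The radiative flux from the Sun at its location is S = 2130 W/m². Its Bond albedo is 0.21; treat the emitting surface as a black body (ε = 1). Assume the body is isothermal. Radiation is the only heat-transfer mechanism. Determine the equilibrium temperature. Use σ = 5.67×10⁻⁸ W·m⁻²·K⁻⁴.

T ≈ 293 K

At equilibrium, absorbed power = emitted power.
Absorbing cross-section = πr² = 1.122×10⁹ m²; emitting surface = 4πr² = 4.489×10⁹ m² (ratio 4).
(1−a)S·A_cross = εσ·A_surf·T⁴  ⇒  T⁴ = (1−a)S/(4σ).
T⁴ = 0.790·2130/(4·5.67×10⁻⁸) = 7.419×10⁹ K⁴.
T = (7.419×10⁹)^(1/4).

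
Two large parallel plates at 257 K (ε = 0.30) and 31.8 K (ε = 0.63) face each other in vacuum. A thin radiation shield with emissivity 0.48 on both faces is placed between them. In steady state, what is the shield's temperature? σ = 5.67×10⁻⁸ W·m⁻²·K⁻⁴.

T_s ≈ 201 K

In steady state the net flux on the hot side equals that on the cold side.
σ(T₁⁴−T_s⁴)/D₁ = σ(T_s⁴−T₂⁴)/D₂, with D₁ = 1/ε₁+1/ε_s−1 = 4.417, D₂ = 1/ε_s+1/ε₂−1 = 2.671.
Solve for T_s⁴: T_s⁴ = (D₂·T₁⁴ + D₁·T₂⁴)/(D₁+D₂) = 1.645×10⁹ K⁴.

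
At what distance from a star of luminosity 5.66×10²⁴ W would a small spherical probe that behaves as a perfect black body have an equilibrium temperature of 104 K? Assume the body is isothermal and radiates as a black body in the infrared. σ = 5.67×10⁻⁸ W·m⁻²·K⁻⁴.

d ≈ 1.30×10¹¹ m

For an isothermal black-emitting sphere, (1−a)S·πr² = σ·4πr²·T⁴ ⇒ S = 4σT⁴/(1−a).
S = 4·5.67×10⁻⁸·(104)⁴/1.00 = 26.53 W/m².
Flux falls as S = L/(4πd²), so d = √(L/(4πS)) = √(5.66×10²⁴/(4π·26.53)).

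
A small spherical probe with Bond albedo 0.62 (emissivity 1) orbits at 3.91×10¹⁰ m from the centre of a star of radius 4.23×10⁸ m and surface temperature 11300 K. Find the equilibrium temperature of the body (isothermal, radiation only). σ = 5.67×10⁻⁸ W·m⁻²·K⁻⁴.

T ≈ 653 K

The star's surface emits σT_*⁴; at distance d the flux is S = σT_*⁴(R_*/d)².
S = 5.67×10⁻⁸·(11300)⁴·(4.23×10⁸/3.91×10¹⁰)² = 1.082×10⁵ W/m².
For an isothermal sphere T⁴ = (1−a)S/(4σ) = 1.813×10¹¹ K⁴.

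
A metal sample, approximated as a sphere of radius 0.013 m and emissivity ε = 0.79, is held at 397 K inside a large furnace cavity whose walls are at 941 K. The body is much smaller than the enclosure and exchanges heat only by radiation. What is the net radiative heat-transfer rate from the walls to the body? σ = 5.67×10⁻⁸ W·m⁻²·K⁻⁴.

P_net ≈ 72.2 W

For a small grey body in a large enclosure: P_net = εσA(T_body⁴ − T_wall⁴).
A = 4πr² = 0.002124 m²; T_body⁴ − T_wall⁴ = 2.484×10¹⁰ − 7.841×10¹¹ = -7.592×10¹¹ K⁴.
|P_net| = 0.79·5.67×10⁻⁸·0.002124·7.592×10¹¹.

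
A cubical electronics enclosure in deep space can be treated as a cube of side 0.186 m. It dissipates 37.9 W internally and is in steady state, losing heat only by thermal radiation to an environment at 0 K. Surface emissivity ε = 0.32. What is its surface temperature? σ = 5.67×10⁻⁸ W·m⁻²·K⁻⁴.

T ≈ 317 K

Steady state: internal power = radiated power, P = εσA T⁴.
Radiating area A = 6L² = 0.2076 m².
T⁴ = P/(εσA) = 37.9/(0.32·5.67×10⁻⁸·0.2076) = 1.006×10¹⁰ K⁴.
T = (1.006×10¹⁰)^(1/4).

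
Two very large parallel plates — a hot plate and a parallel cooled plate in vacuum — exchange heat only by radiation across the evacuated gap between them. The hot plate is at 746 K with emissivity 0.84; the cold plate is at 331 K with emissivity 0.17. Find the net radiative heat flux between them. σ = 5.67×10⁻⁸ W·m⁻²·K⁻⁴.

For two infinite grey parallel plates, q = σ(T₁⁴ − T₂⁴)/(1/ε₁ + 1/ε₂ − 1).
T₁⁴ − T₂⁴ = 3.097×10¹¹ − 1.200×10¹⁰ = 2.977×10¹¹ K⁴.
1/ε₁ + 1/ε₂ − 1 = 1.190 + 5.882 − 1 = 6.073.
q = 5.67×10⁻⁸ × 2.977×10¹¹ / 6.073.

q ≈ 2780 W/m²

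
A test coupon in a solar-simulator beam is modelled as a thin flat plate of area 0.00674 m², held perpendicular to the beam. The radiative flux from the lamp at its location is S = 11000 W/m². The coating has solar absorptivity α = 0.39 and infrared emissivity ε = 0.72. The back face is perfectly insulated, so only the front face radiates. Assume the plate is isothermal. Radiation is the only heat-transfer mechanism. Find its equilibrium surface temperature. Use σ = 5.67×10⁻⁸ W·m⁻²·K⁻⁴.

At equilibrium, absorbed power = emitted power.
Absorbing cross-section = A = 0.006740 m²; emitting surface = A = 0.006740 m² (ratio 1).
αS·A_cross = εσ·A_surf·T⁴  ⇒  T⁴ = αS/(ε·1σ).
T⁴ = 0.390·11000/(0.72·1·5.67×10⁻⁸) = 1.051×10¹¹ K⁴.
T = (1.051×10¹¹)^(1/4).

T ≈ 569 K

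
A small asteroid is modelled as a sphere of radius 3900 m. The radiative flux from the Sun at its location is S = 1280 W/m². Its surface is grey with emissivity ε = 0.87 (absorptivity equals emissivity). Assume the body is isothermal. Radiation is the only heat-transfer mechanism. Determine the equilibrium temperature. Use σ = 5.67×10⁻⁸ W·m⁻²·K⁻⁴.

At equilibrium, absorbed power = emitted power.
Absorbing cross-section = πr² = 4.778×10⁷ m²; emitting surface = 4πr² = 1.911×10⁸ m² (ratio 4).
εS·A_cross = εσ·A_surf·T⁴  ⇒  T⁴ = S/(4σ)   (ε cancels).
T⁴ = 1280/(4·5.67×10⁻⁸) = 5.644×10⁹ K⁴.
T = (5.644×10⁹)^(1/4).

T ≈ 274 K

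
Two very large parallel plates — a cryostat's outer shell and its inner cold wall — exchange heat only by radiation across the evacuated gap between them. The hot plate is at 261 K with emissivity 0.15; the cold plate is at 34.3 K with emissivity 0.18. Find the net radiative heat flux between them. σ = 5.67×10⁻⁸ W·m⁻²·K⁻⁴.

q ≈ 23.4 W/m²

For two infinite grey parallel plates, q = σ(T₁⁴ − T₂⁴)/(1/ε₁ + 1/ε₂ − 1).
T₁⁴ − T₂⁴ = 4.640×10⁹ − 1.384×10⁶ = 4.639×10⁹ K⁴.
1/ε₁ + 1/ε₂ − 1 = 6.667 + 5.556 − 1 = 11.22.
q = 5.67×10⁻⁸ × 4.639×10⁹ / 11.22.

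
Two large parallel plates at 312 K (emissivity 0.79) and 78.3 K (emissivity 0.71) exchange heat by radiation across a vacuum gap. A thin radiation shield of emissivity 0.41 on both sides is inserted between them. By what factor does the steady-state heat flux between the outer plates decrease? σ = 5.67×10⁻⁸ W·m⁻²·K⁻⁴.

Without shield: q₀ = σΔ(T⁴)/(1/ε₁+1/ε₂−1) with denominator 1.674.
With shield the two gaps are in series; the resistances add: (1/ε₁+1/ε_s−1)+(1/ε_s+1/ε₂−1) = 2.705+2.847 = 5.552.
Heat-flux ratio q₀/q = 5.552/1.674.

factor ≈ 3.32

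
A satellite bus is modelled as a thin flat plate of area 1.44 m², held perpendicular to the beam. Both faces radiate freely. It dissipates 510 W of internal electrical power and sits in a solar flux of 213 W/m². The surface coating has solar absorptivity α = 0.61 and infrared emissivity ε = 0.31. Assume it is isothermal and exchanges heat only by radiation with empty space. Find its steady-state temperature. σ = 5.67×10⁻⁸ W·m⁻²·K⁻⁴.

At steady state, absorbed solar power + internal power = radiated power.
Absorbed: α·S·A_cross = 0.61·213·1.440 = 187.1 W (cross-section A).
Total input = 187.1 + 510 = 697.1 W.
Radiated: εσ·A_surf·T⁴ with A_surf = 2A = 2.880 m².
T⁴ = 697.1/(0.31·5.67×10⁻⁸·2.880) = 1.377×10¹⁰ K⁴.

T ≈ 343 K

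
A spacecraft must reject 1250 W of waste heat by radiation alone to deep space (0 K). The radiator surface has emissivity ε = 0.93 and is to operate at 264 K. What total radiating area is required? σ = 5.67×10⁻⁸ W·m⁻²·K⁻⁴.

P = εσA T⁴ ⇒ A = P/(εσT⁴).
T⁴ = 4.858×10⁹ K⁴.
A = 1250/(0.93 × 5.67×10⁻⁸ × 4.858×10⁹).

A ≈ 4.88 m²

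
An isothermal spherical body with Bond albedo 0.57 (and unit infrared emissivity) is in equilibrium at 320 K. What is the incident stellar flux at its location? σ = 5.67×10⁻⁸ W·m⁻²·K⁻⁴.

S ≈ 5530 W/m²

(1−a)S·πr² = σ·4πr²·T⁴ ⇒ S = 4σT⁴/(1−a).
S = 4·5.67×10⁻⁸·1.049×10¹⁰/0.430.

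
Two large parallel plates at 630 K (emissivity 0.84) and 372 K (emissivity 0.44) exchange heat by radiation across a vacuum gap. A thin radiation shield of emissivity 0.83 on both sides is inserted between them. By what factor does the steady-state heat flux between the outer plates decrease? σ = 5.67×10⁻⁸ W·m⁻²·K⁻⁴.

Without shield: q₀ = σΔ(T⁴)/(1/ε₁+1/ε₂−1) with denominator 2.463.
With shield the two gaps are in series; the resistances add: (1/ε₁+1/ε_s−1)+(1/ε_s+1/ε₂−1) = 1.395+2.478 = 3.873.
Heat-flux ratio q₀/q = 3.873/2.463.

factor ≈ 1.57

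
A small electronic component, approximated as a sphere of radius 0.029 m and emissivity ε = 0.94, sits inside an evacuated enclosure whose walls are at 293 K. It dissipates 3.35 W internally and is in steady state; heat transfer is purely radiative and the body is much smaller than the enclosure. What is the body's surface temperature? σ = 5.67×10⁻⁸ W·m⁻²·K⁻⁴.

T ≈ 340 K

For a small grey body in a large enclosure, net radiated power = εσA(T⁴ − T_w⁴).
Steady state: P = εσA(T⁴ − T_w⁴) with A = 4πr² = 0.01057 m².
T⁴ = P/(εσA) + T_w⁴ = 3.35/(0.94·5.67×10⁻⁸·0.01057) + (293)⁴
    = 5.947×10⁹ + 7.370×10⁹ = 1.332×10¹⁰ K⁴.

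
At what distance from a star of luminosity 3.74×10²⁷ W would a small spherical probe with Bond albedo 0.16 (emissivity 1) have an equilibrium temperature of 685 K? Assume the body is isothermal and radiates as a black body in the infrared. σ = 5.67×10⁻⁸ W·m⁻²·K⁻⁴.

d ≈ 7.08×10¹⁰ m

For an isothermal black-emitting sphere, (1−a)S·πr² = σ·4πr²·T⁴ ⇒ S = 4σT⁴/(1−a).
S = 4·5.67×10⁻⁸·(685)⁴/0.840 = 59450 W/m².
Flux falls as S = L/(4πd²), so d = √(L/(4πS)) = √(3.74×10²⁷/(4π·59450)).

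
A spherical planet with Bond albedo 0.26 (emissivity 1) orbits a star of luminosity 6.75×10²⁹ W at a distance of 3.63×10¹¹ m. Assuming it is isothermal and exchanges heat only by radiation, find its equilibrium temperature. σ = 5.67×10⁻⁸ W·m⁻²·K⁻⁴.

T ≈ 1070 K

First find the stellar flux at distance d: S = L/(4πd²) = 6.75×10²⁹/(4π·(3.63×10¹¹)²) = 4.076×10⁵ W/m².
For an isothermal sphere, absorbed (1−a)S·πr² = emitted σ·4πr²·T⁴, so T⁴ = (1−a)S/(4σ).
T⁴ = 0.740·4.076×10⁵/(4·5.67×10⁻⁸) = 1.330×10¹² K⁴.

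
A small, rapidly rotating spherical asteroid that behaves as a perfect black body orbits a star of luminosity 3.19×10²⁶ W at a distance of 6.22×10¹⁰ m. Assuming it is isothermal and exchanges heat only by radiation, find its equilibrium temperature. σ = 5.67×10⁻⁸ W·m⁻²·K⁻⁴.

T ≈ 412 K

First find the stellar flux at distance d: S = L/(4πd²) = 3.19×10²⁶/(4π·(6.22×10¹⁰)²) = 6561 W/m².
For an isothermal sphere, absorbed (1−a)S·πr² = emitted σ·4πr²·T⁴, so T⁴ = (1−a)S/(4σ).
T⁴ = 1.00·6561/(4·5.67×10⁻⁸) = 2.893×10¹⁰ K⁴.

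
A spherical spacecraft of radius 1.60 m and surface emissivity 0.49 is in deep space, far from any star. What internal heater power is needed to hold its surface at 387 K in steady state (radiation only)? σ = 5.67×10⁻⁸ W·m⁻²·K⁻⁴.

P = εσ·4πr²·T⁴.
4πr² = 32.17 m²; T⁴ = 2.243×10¹⁰ K⁴.
P = 0.49·5.67×10⁻⁸·32.17·2.243×10¹⁰.

P ≈ 20000 W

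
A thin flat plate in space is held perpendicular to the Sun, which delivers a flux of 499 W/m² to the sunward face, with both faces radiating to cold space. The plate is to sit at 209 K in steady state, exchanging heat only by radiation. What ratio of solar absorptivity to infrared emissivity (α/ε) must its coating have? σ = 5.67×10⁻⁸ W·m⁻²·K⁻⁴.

α/ε ≈ 0.434

Balance: αS·A = εσ·2A·T⁴ ⇒ α/ε = 2σT⁴/S.
α/ε = 2·5.67×10⁻⁸·(209)⁴/499 = 2·5.67×10⁻⁸·1.908×10⁹/499.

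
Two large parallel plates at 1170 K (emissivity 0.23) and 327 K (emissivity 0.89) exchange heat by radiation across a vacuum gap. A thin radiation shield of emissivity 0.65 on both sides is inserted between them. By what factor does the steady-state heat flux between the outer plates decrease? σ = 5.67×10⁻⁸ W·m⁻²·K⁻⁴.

Without shield: q₀ = σΔ(T⁴)/(1/ε₁+1/ε₂−1) with denominator 4.471.
With shield the two gaps are in series; the resistances add: (1/ε₁+1/ε_s−1)+(1/ε_s+1/ε₂−1) = 4.886+1.662 = 6.548.
Heat-flux ratio q₀/q = 6.548/4.471.

factor ≈ 1.46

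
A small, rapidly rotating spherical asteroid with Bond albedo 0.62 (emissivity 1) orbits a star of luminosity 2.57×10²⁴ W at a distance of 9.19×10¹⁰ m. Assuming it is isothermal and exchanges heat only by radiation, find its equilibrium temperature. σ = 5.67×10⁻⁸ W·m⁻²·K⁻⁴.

First find the stellar flux at distance d: S = L/(4πd²) = 2.57×10²⁴/(4π·(9.19×10¹⁰)²) = 24.22 W/m².
For an isothermal sphere, absorbed (1−a)S·πr² = emitted σ·4πr²·T⁴, so T⁴ = (1−a)S/(4σ).
T⁴ = 0.380·24.22/(4·5.67×10⁻⁸) = 4.057×10⁷ K⁴.

T ≈ 79.8 K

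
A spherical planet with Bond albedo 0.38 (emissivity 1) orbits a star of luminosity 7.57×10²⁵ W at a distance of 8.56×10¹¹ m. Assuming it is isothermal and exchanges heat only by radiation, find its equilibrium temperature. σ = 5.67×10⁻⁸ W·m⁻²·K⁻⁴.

T ≈ 68.9 K

First find the stellar flux at distance d: S = L/(4πd²) = 7.57×10²⁵/(4π·(8.56×10¹¹)²) = 8.221 W/m².
For an isothermal sphere, absorbed (1−a)S·πr² = emitted σ·4πr²·T⁴, so T⁴ = (1−a)S/(4σ).
T⁴ = 0.620·8.221/(4·5.67×10⁻⁸) = 2.247×10⁷ K⁴.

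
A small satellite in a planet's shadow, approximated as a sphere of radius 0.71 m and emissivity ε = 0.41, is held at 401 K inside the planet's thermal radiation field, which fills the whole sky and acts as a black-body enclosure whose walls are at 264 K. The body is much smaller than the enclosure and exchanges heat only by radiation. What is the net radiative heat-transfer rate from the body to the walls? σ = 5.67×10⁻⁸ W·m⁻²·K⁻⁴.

For a small grey body in a large enclosure: P_net = εσA(T_body⁴ − T_wall⁴).
A = 4πr² = 6.335 m²; T_body⁴ − T_wall⁴ = 2.586×10¹⁰ − 4.858×10⁹ = 2.100×10¹⁰ K⁴.
|P_net| = 0.41·5.67×10⁻⁸·6.335·2.100×10¹⁰.

P_net ≈ 3090 W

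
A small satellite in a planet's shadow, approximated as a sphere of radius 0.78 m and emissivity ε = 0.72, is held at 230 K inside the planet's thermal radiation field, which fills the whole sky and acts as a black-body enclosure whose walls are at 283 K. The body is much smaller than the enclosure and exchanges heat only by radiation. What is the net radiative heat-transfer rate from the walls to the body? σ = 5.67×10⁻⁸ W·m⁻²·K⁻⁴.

P_net ≈ 1130 W

For a small grey body in a large enclosure: P_net = εσA(T_body⁴ − T_wall⁴).
A = 4πr² = 7.645 m²; T_body⁴ − T_wall⁴ = 2.798×10⁹ − 6.414×10⁹ = -3.616×10⁹ K⁴.
|P_net| = 0.72·5.67×10⁻⁸·7.645·3.616×10⁹.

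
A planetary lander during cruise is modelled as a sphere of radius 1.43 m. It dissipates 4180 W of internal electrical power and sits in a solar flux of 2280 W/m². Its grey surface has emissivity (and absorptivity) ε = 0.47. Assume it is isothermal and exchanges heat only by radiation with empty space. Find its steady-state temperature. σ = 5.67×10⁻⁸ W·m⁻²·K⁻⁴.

T ≈ 357 K

At steady state, absorbed solar power + internal power = radiated power.
Absorbed: α·S·A_cross = 0.47·2280·6.424 = 6884 W (cross-section πr²).
Total input = 6884 + 4180 = 11060 W.
Radiated: εσ·A_surf·T⁴ with A_surf = 4πr² = 25.70 m².
T⁴ = 11060/(0.47·5.67×10⁻⁸·25.70) = 1.616×10¹⁰ K⁴.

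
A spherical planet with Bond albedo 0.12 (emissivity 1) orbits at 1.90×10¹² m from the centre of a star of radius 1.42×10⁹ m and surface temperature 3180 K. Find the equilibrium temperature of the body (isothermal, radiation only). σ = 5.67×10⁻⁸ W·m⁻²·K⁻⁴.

T ≈ 59.5 K

The star's surface emits σT_*⁴; at distance d the flux is S = σT_*⁴(R_*/d)².
S = 5.67×10⁻⁸·(3180)⁴·(1.42×10⁹/1.90×10¹²)² = 3.239 W/m².
For an isothermal sphere T⁴ = (1−a)S/(4σ) = 1.257×10⁷ K⁴.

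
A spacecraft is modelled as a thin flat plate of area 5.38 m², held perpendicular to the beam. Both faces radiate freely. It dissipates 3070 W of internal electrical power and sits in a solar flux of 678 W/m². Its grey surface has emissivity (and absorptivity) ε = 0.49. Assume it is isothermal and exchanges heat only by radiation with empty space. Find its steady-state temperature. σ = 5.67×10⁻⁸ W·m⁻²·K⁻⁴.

T ≈ 357 K

At steady state, absorbed solar power + internal power = radiated power.
Absorbed: α·S·A_cross = 0.49·678·5.380 = 1787 W (cross-section A).
Total input = 1787 + 3070 = 4857 W.
Radiated: εσ·A_surf·T⁴ with A_surf = 2A = 10.76 m².
T⁴ = 4857/(0.49·5.67×10⁻⁸·10.76) = 1.625×10¹⁰ K⁴.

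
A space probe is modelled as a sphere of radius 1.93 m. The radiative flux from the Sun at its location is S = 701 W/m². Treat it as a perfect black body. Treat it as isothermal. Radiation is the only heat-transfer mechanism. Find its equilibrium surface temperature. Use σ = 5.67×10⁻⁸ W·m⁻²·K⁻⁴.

At equilibrium, absorbed power = emitted power.
Absorbing cross-section = πr² = 11.70 m²; emitting surface = 4πr² = 46.81 m² (ratio 4).
S·A_cross = εσ·A_surf·T⁴  ⇒  T⁴ = S/(4σ).
T⁴ = 1.00·701/(4·5.67×10⁻⁸) = 3.091×10⁹ K⁴.
T = (3.091×10⁹)^(1/4).

T ≈ 236 K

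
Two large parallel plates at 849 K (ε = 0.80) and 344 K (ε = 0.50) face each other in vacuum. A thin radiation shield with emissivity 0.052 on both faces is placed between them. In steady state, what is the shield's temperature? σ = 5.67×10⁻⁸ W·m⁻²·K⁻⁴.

T_s ≈ 722 K

In steady state the net flux on the hot side equals that on the cold side.
σ(T₁⁴−T_s⁴)/D₁ = σ(T_s⁴−T₂⁴)/D₂, with D₁ = 1/ε₁+1/ε_s−1 = 19.48, D₂ = 1/ε_s+1/ε₂−1 = 20.23.
Solve for T_s⁴: T_s⁴ = (D₂·T₁⁴ + D₁·T₂⁴)/(D₁+D₂) = 2.716×10¹¹ K⁴.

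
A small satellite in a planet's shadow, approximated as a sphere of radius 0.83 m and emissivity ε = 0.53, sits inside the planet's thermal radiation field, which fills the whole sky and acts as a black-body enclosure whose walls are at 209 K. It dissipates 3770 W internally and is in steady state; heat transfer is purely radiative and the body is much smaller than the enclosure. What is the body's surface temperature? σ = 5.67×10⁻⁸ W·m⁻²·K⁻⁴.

For a small grey body in a large enclosure, net radiated power = εσA(T⁴ − T_w⁴).
Steady state: P = εσA(T⁴ − T_w⁴) with A = 4πr² = 8.657 m².
T⁴ = P/(εσA) + T_w⁴ = 3770/(0.53·5.67×10⁻⁸·8.657) + (209)⁴
    = 1.449×10¹⁰ + 1.908×10⁹ = 1.640×10¹⁰ K⁴.

T ≈ 358 K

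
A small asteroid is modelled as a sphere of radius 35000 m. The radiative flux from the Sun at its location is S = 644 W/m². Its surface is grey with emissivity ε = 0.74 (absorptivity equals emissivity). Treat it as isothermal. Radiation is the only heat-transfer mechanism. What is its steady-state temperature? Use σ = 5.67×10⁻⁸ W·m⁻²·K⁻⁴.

T ≈ 231 K

At equilibrium, absorbed power = emitted power.
Absorbing cross-section = πr² = 3.848×10⁹ m²; emitting surface = 4πr² = 1.539×10¹⁰ m² (ratio 4).
εS·A_cross = εσ·A_surf·T⁴  ⇒  T⁴ = S/(4σ)   (ε cancels).
T⁴ = 644/(4·5.67×10⁻⁸) = 2.840×10⁹ K⁴.
T = (2.840×10⁹)^(1/4).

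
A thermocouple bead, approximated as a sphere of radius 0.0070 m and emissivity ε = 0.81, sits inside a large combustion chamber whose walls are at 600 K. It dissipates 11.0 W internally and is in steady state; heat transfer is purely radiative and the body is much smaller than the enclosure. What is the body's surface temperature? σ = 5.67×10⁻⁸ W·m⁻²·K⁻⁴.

For a small grey body in a large enclosure, net radiated power = εσA(T⁴ − T_w⁴).
Steady state: P = εσA(T⁴ − T_w⁴) with A = 4πr² = 6.158×10⁻⁴ m².
T⁴ = P/(εσA) + T_w⁴ = 11.0/(0.81·5.67×10⁻⁸·6.158×10⁻⁴) + (600)⁴
    = 3.890×10¹¹ + 1.296×10¹¹ = 5.186×10¹¹ K⁴.

T ≈ 849 K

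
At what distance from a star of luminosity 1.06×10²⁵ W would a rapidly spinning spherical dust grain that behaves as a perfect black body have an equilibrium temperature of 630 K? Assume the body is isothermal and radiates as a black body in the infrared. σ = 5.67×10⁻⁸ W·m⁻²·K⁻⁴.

For an isothermal black-emitting sphere, (1−a)S·πr² = σ·4πr²·T⁴ ⇒ S = 4σT⁴/(1−a).
S = 4·5.67×10⁻⁸·(630)⁴/1.00 = 35730 W/m².
Flux falls as S = L/(4πd²), so d = √(L/(4πS)) = √(1.06×10²⁵/(4π·35730)).

d ≈ 4.86×10⁹ m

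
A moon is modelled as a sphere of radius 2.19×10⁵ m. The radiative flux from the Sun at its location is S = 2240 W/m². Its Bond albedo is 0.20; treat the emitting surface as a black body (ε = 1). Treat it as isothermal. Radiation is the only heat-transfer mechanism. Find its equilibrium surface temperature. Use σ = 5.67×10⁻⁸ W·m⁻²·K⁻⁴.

T ≈ 298 K

At equilibrium, absorbed power = emitted power.
Absorbing cross-section = πr² = 1.507×10¹¹ m²; emitting surface = 4πr² = 6.027×10¹¹ m² (ratio 4).
(1−a)S·A_cross = εσ·A_surf·T⁴  ⇒  T⁴ = (1−a)S/(4σ).
T⁴ = 0.800·2240/(4·5.67×10⁻⁸) = 7.901×10⁹ K⁴.
T = (7.901×10⁹)^(1/4).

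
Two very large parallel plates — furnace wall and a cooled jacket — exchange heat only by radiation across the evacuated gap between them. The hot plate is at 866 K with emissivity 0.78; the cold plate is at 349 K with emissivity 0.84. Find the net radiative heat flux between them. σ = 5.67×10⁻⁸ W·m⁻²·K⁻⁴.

For two infinite grey parallel plates, q = σ(T₁⁴ − T₂⁴)/(1/ε₁ + 1/ε₂ − 1).
T₁⁴ − T₂⁴ = 5.624×10¹¹ − 1.484×10¹⁰ = 5.476×10¹¹ K⁴.
1/ε₁ + 1/ε₂ − 1 = 1.282 + 1.190 − 1 = 1.473.
q = 5.67×10⁻⁸ × 5.476×10¹¹ / 1.473.

q ≈ 21100 W/m²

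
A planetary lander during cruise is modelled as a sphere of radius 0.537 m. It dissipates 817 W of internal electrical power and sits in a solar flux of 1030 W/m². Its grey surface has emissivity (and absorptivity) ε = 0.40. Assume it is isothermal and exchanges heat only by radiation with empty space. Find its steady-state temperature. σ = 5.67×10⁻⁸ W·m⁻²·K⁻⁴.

At steady state, absorbed solar power + internal power = radiated power.
Absorbed: α·S·A_cross = 0.40·1030·0.9059 = 373.2 W (cross-section πr²).
Total input = 373.2 + 817 = 1190 W.
Radiated: εσ·A_surf·T⁴ with A_surf = 4πr² = 3.624 m².
T⁴ = 1190/(0.40·5.67×10⁻⁸·3.624) = 1.448×10¹⁰ K⁴.

T ≈ 347 K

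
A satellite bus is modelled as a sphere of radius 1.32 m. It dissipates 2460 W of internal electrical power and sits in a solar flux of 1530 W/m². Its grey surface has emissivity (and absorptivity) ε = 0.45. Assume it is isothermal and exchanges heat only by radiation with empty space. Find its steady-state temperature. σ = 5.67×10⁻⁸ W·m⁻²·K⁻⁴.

T ≈ 325 K

At steady state, absorbed solar power + internal power = radiated power.
Absorbed: α·S·A_cross = 0.45·1530·5.474 = 3769 W (cross-section πr²).
Total input = 3769 + 2460 = 6229 W.
Radiated: εσ·A_surf·T⁴ with A_surf = 4πr² = 21.90 m².
T⁴ = 6229/(0.45·5.67×10⁻⁸·21.90) = 1.115×10¹⁰ K⁴.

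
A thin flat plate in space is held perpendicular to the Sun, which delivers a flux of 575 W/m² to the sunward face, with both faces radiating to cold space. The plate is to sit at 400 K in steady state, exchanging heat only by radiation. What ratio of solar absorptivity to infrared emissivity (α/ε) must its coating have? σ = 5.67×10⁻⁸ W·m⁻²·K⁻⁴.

Balance: αS·A = εσ·2A·T⁴ ⇒ α/ε = 2σT⁴/S.
α/ε = 2·5.67×10⁻⁸·(400)⁴/575 = 2·5.67×10⁻⁸·2.560×10¹⁰/575.

α/ε ≈ 5.05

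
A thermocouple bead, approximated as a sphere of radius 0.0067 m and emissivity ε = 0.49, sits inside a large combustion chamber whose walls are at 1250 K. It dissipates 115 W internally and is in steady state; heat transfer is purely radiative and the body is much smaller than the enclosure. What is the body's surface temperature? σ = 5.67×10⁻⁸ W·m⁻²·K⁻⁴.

T ≈ 1770 K

For a small grey body in a large enclosure, net radiated power = εσA(T⁴ − T_w⁴).
Steady state: P = εσA(T⁴ − T_w⁴) with A = 4πr² = 5.641×10⁻⁴ m².
T⁴ = P/(εσA) + T_w⁴ = 115/(0.49·5.67×10⁻⁸·5.641×10⁻⁴) + (1250)⁴
    = 7.338×10¹² + 2.441×10¹² = 9.779×10¹² K⁴.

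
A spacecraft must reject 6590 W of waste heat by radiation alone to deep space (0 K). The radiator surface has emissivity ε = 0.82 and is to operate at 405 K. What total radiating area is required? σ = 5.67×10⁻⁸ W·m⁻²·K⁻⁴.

P = εσA T⁴ ⇒ A = P/(εσT⁴).
T⁴ = 2.690×10¹⁰ K⁴.
A = 6590/(0.82 × 5.67×10⁻⁸ × 2.690×10¹⁰).

A ≈ 5.27 m²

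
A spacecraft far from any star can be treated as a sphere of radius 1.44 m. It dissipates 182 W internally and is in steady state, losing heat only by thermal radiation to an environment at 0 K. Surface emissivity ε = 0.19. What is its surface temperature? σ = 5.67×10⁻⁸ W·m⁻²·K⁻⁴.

T ≈ 160 K

Steady state: internal power = radiated power, P = εσA T⁴.
Radiating area A = 4πr² = 26.06 m².
T⁴ = P/(εσA) = 182/(0.19·5.67×10⁻⁸·26.06) = 6.483×10⁸ K⁴.
T = (6.483×10⁸)^(1/4).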